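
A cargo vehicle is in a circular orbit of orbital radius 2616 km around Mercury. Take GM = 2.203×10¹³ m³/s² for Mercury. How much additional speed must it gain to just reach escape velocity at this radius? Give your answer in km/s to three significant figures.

Δv ≈ 1.20 km/s

r = 2616 km = 2.616×10⁶ m.
Circular speed v_c = √(μ/r) = 2902 m/s.
Escape speed v_esc = √(2μ/r) = √2 × v_c = 4104 m/s.
Δv = v_esc − v_c = 1202 m/s = 1.202 km/s.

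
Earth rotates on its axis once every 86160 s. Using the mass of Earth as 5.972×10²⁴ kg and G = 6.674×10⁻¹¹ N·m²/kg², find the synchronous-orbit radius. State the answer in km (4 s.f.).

μ = GM = 6.674×10⁻¹¹ × 5.972×10²⁴ = 3.986×10¹⁴ m³/s².
A synchronous orbit has period T, so by Kepler's third law a = (μT²/4π²)^(1/3).
μT²/4π² = 3.986×10¹⁴ × (8.616×10⁴)² / 39.48 = 7.495×10²² m³.
a = 4.216×10⁷ m = 42162 km.

r_sync ≈ 42160 km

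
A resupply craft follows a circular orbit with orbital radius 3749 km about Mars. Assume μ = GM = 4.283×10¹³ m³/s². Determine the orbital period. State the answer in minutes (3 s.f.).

T ≈ 116 minutes

r = 3749 km = 3.749×10⁶ m.
Kepler's third law: T = 2π√(r³/μ) = 2π√((3.749×10⁶)³ / 4.283×10¹³).
r³/μ = 1.230×10⁶ s², so T = 2π × 1.109×10³ = 6.969×10³ s.
Converting: 6.969×10³ s ÷ 60.00 = 116.2 minutes.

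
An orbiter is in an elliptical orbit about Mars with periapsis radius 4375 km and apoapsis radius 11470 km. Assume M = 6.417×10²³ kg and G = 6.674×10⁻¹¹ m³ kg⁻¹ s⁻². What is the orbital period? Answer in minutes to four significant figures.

μ = GM = 6.674×10⁻¹¹ × 6.417×10²³ = 4.283×10¹³ m³/s².
Semi-major axis a = (r_p + r_a)/2 = (4375.0 + 11470)/2 = 7922.5 km = 7.922×10⁶ m.
By Kepler's third law T = 2π√(a³/μ) = 2π × 3.407×10³ = 2.141×10⁴ s.
= 356.8 minutes.

T ≈ 356.8 minutes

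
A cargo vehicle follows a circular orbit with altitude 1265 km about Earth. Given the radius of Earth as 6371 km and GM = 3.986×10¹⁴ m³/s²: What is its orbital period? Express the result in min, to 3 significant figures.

r = 6371 + 1265 = 7636.0 km = 7.6360×10⁶ m.
Kepler's third law: T = 2π√(r³/μ) = 2π√((7.636×10⁶)³ / 3.986×10¹⁴).
r³/μ = 1.117×10⁶ s², so T = 2π × 1.057×10³ = 6.641×10³ s.
Converting: 6.641×10³ s ÷ 60.00 = 110.7 min.

T ≈ 111 min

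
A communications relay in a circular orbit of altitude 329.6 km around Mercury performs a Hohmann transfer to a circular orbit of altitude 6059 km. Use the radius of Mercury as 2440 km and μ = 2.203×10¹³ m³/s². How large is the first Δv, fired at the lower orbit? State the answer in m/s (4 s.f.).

Δv ≈ 643.6 m/s

r₁ = 2440 + 329.6 = 2769.6 km = 2.7696×10⁶ m.
r₂ = 2440 + 6059 = 8499.0 km = 8.4990×10⁶ m.
Transfer ellipse a_t = (r₁ + r₂)/2 = 5.634×10⁶ m.
At r₁: circular v_c1 = √(μ/r₁) = 2820 m/s; transfer-periherm v_p = √[μ(2/r₁ − 1/a_t)] = 3464 m/s.
Δv₁ = v_p − v_c1 = 643.6 m/s.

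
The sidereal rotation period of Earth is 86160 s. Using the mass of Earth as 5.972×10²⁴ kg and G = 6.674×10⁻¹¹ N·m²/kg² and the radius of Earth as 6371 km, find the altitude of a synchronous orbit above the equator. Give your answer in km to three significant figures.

μ = GM = 6.674×10⁻¹¹ × 5.972×10²⁴ = 3.986×10¹⁴ m³/s².
A synchronous orbit has period T, so by Kepler's third law a = (μT²/4π²)^(1/3).
μT²/4π² = 3.986×10¹⁴ × (8.616×10⁴)² / 39.48 = 7.495×10²² m³.
a = 4.216×10⁷ m = 42162 km.
Altitude h = a − R = 42162 − 6371 = 35791 km.

h_sync ≈ 35800 km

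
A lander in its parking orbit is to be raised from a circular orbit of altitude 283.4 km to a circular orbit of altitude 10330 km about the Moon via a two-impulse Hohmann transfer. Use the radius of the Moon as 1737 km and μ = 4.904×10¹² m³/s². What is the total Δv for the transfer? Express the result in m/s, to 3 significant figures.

Δv_total ≈ 777 m/s

r₁ = 1737 + 283.4 = 2020.4 km = 2.0204×10⁶ m.
r₂ = 1737 + 10330 = 12067 km = 1.2067×10⁷ m.
Transfer ellipse a_t = (r₁ + r₂)/2 = 7.044×10⁶ m.
At r₁: circular v_c1 = √(μ/r₁) = 1558 m/s; transfer-perilune v_p = √[μ(2/r₁ − 1/a_t)] = 2039 m/s.
Δv₁ = v_p − v_c1 = 481.2 m/s.
At r₂: circular v_c2 = √(μ/r₂) = 637.5 m/s; transfer-apolune v_a = √[μ(2/r₂ − 1/a_t)] = 341.4 m/s.
Δv₂ = v_c2 − v_a = 296.1 m/s.
Total Δv = Δv₁ + Δv₂ = 777.3 m/s.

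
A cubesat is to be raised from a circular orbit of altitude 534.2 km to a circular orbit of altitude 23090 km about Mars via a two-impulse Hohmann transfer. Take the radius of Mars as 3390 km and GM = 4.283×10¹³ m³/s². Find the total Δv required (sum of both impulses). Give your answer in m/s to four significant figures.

Δv_total ≈ 1682 m/s

r₁ = 3390 + 534.2 = 3924.2 km = 3.9242×10⁶ m.
r₂ = 3390 + 23090 = 26480 km = 2.6480×10⁷ m.
Transfer ellipse a_t = (r₁ + r₂)/2 = 1.520×10⁷ m.
At r₁: circular v_c1 = √(μ/r₁) = 3304 m/s; transfer-periapsis v_p = √[μ(2/r₁ − 1/a_t)] = 4360 m/s.
Δv₁ = v_p − v_c1 = 1057 m/s.
At r₂: circular v_c2 = √(μ/r₂) = 1272 m/s; transfer-apoapsis v_a = √[μ(2/r₂ − 1/a_t)] = 646.2 m/s.
Δv₂ = v_c2 − v_a = 625.6 m/s.
Total Δv = Δv₁ + Δv₂ = 1682 m/s.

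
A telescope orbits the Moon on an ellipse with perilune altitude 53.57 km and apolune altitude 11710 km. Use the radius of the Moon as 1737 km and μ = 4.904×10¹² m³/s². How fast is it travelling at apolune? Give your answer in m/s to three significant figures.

r_p = 1737 + 53.57 = 1790.6 km = 1.7906×10⁶ m.
r_a = 1737 + 11710 = 13447 km = 1.3447×10⁷ m.
Semi-major axis a = (r_p + r_a)/2 = 7618.8 km = 7.619×10⁶ m.
Vis-viva: v² = μ(2/r − 1/a) = 4.904×10¹² × (1.487×10⁻⁷ − 1.313×10⁻⁷) = 8.571×10⁴ m²/s².
v = 292.8 m/s.

v ≈ 293 m/s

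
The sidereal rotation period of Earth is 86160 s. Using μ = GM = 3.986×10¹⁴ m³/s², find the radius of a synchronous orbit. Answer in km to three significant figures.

r_sync ≈ 42200 km

A synchronous orbit has period T, so by Kepler's third law a = (μT²/4π²)^(1/3).
μT²/4π² = 3.986×10¹⁴ × (8.616×10⁴)² / 39.48 = 7.495×10²² m³.
a = 4.216×10⁷ m = 42163 km.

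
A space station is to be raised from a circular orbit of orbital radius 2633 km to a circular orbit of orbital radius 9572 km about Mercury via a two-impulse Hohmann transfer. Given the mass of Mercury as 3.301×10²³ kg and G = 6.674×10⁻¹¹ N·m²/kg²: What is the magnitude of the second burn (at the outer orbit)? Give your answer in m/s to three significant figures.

μ = GM = 6.674×10⁻¹¹ × 3.301×10²³ = 2.203×10¹³ m³/s².
r₁ = 2633 km = 2.633×10⁶ m.
r₂ = 9572 km = 9.572×10⁶ m.
Transfer ellipse a_t = (r₁ + r₂)/2 = 6.102×10⁶ m.
At r₁: circular v_c1 = √(μ/r₁) = 2893 m/s; transfer-periherm v_p = √[μ(2/r₁ − 1/a_t)] = 3623 m/s.
At r₂: circular v_c2 = √(μ/r₂) = 1517 m/s; transfer-apoherm v_a = √[μ(2/r₂ − 1/a_t)] = 996.5 m/s.
Δv₂ = v_c2 − v_a = 520.6 m/s.

Δv ≈ 521 m/s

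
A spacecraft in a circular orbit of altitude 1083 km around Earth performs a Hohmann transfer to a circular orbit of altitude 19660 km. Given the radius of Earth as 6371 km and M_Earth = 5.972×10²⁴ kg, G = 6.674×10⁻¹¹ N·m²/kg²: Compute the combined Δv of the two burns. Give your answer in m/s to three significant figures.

Δv_total ≈ 3110 m/s

μ = GM = 6.674×10⁻¹¹ × 5.972×10²⁴ = 3.986×10¹⁴ m³/s².
r₁ = 6371 + 1083 = 7454.0 km = 7.4540×10⁶ m.
r₂ = 6371 + 19660 = 26031 km = 2.6031×10⁷ m.
Transfer ellipse a_t = (r₁ + r₂)/2 = 1.674×10⁷ m.
At r₁: circular v_c1 = √(μ/r₁) = 7312 m/s; transfer-perigee v_p = √[μ(2/r₁ − 1/a_t)] = 9118 m/s.
Δv₁ = v_p − v_c1 = 1806 m/s.
At r₂: circular v_c2 = √(μ/r₂) = 3913 m/s; transfer-apogee v_a = √[μ(2/r₂ − 1/a_t)] = 2611 m/s.
Δv₂ = v_c2 − v_a = 1302 m/s.
Total Δv = Δv₁ + Δv₂ = 3108 m/s.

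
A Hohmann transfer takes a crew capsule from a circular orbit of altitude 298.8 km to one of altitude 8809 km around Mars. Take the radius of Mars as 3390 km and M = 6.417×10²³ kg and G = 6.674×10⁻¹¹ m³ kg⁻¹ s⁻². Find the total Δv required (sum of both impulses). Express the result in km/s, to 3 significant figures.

Δv_total ≈ 1.41 km/s

μ = GM = 6.674×10⁻¹¹ × 6.417×10²³ = 4.283×10¹³ m³/s².
r₁ = 3390 + 298.8 = 3688.8 km = 3.6888×10⁶ m.
r₂ = 3390 + 8809 = 12199 km = 1.2199×10⁷ m.
Transfer ellipse a_t = (r₁ + r₂)/2 = 7.944×10⁶ m.
At r₁: circular v_c1 = √(μ/r₁) = 3407 m/s; transfer-periapsis v_p = √[μ(2/r₁ − 1/a_t)] = 4222 m/s.
Δv₁ = v_p − v_c1 = 815.1 m/s.
At r₂: circular v_c2 = √(μ/r₂) = 1874 m/s; transfer-apoapsis v_a = √[μ(2/r₂ − 1/a_t)] = 1277 m/s.
Δv₂ = v_c2 − v_a = 596.9 m/s.
Total Δv = Δv₁ + Δv₂ = 1412 m/s = 1.412 km/s.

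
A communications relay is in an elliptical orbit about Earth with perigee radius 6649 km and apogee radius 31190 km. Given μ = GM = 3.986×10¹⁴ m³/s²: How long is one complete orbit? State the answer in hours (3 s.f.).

Semi-major axis a = (r_p + r_a)/2 = (6649.0 + 31190)/2 = 18920 km = 1.892×10⁷ m.
By Kepler's third law T = 2π√(a³/μ) = 2π × 4.122×10³ = 2.590×10⁴ s.
= 7.194 hours.

T ≈ 7.19 hours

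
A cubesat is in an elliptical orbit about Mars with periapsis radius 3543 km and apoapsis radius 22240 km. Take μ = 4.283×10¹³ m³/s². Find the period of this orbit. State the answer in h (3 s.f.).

Semi-major axis a = (r_p + r_a)/2 = (3543.0 + 22240)/2 = 12892 km = 1.289×10⁷ m.
By Kepler's third law T = 2π√(a³/μ) = 2π × 7.073×10³ = 4.444×10⁴ s.
= 12.34 h.

T ≈ 12.3 h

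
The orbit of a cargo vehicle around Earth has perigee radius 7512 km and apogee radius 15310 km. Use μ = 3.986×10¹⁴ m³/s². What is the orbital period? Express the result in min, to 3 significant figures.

T ≈ 202 min

Semi-major axis a = (r_p + r_a)/2 = (7512.0 + 15310)/2 = 11411 km = 1.141×10⁷ m.
By Kepler's third law T = 2π√(a³/μ) = 2π × 1.931×10³ = 1.213×10⁴ s.
= 202.2 min.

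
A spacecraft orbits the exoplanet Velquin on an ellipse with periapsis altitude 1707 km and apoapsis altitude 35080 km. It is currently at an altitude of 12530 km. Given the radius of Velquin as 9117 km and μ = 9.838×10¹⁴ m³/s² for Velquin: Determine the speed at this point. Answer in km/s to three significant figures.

r_p = 9117 + 1707 = 10824 km = 1.0824×10⁷ m.
r_a = 9117 + 35080 = 44197 km = 4.4197×10⁷ m.
r = 9117 + 12530 = 21647 km = 2.165×10⁷ m.
Semi-major axis a = (r_p + r_a)/2 = 27510 km = 2.751×10⁷ m.
Vis-viva: v² = μ(2/r − 1/a) = 9.838×10¹⁴ × (9.239×10⁻⁸ − 3.635×10⁻⁸) = 5.513×10⁷ m²/s².
v = 7425 m/s = 7.425 km/s.

v ≈ 7.43 km/s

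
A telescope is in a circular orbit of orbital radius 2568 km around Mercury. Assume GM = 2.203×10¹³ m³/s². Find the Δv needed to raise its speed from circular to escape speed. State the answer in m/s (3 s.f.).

Δv ≈ 1210 m/s

r = 2568 km = 2.568×10⁶ m.
Circular speed v_c = √(μ/r) = 2929 m/s.
Escape speed v_esc = √(2μ/r) = √2 × v_c = 4142 m/s.
Δv = v_esc − v_c = 1213 m/s.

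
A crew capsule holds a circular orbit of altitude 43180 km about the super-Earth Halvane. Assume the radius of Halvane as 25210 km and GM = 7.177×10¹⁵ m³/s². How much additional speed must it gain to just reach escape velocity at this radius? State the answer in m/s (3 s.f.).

r = 25210 + 43180 = 68390 km = 6.8390×10⁷ m.
Circular speed v_c = √(μ/r) = 10240 m/s.
Escape speed v_esc = √(2μ/r) = √2 × v_c = 14490 m/s.
Δv = v_esc − v_c = 4243 m/s.

Δv ≈ 4240 m/s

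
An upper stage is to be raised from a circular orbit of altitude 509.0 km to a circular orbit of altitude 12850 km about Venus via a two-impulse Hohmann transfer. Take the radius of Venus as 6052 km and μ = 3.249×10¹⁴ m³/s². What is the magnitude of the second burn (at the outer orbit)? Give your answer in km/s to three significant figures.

r₁ = 6052 + 509.0 = 6561.0 km = 6.5610×10⁶ m.
r₂ = 6052 + 12850 = 18902 km = 1.8902×10⁷ m.
Transfer ellipse a_t = (r₁ + r₂)/2 = 1.273×10⁷ m.
At r₁: circular v_c1 = √(μ/r₁) = 7037 m/s; transfer-periapsis v_p = √[μ(2/r₁ − 1/a_t)] = 8574 m/s.
At r₂: circular v_c2 = √(μ/r₂) = 4146 m/s; transfer-apoapsis v_a = √[μ(2/r₂ − 1/a_t)] = 2976 m/s.
Δv₂ = v_c2 − v_a = 1170 m/s.
= 1.170 km/s.

Δv ≈ 1.17 km/s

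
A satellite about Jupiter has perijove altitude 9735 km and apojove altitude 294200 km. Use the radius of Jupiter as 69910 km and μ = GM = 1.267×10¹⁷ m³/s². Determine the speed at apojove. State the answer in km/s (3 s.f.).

v ≈ 11.2 km/s

r_p = 69910 + 9735 = 79645 km = 7.9645×10⁷ m.
r_a = 69910 + 294200 = 364110 km = 3.6411×10⁸ m.
Semi-major axis a = (r_p + r_a)/2 = 2.2188×10⁵ km = 2.219×10⁸ m.
Vis-viva: v² = μ(2/r − 1/a) = 1.267×10¹⁷ × (5.493×10⁻⁹ − 4.507×10⁻⁹) = 1.249×10⁸ m²/s².
v = 11180 m/s = 11.18 km/s.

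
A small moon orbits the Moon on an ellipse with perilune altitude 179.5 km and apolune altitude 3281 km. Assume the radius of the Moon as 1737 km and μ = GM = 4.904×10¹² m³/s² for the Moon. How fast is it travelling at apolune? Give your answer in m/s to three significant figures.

v ≈ 735 m/s

r_p = 1737 + 179.5 = 1916.5 km = 1.9165×10⁶ m.
r_a = 1737 + 3281 = 5018.0 km = 5.0180×10⁶ m.
Semi-major axis a = (r_p + r_a)/2 = 3467.2 km = 3.467×10⁶ m.
Vis-viva: v² = μ(2/r − 1/a) = 4.904×10¹² × (3.986×10⁻⁷ − 2.884×10⁻⁷) = 5.402×10⁵ m²/s².
v = 735.0 m/s.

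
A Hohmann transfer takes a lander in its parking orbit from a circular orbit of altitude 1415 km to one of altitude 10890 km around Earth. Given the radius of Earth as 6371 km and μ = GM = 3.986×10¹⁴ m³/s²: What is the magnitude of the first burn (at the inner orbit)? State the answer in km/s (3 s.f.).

r₁ = 6371 + 1415 = 7786.0 km = 7.7860×10⁶ m.
r₂ = 6371 + 10890 = 17261 km = 1.7261×10⁷ m.
Transfer ellipse a_t = (r₁ + r₂)/2 = 1.252×10⁷ m.
At r₁: circular v_c1 = √(μ/r₁) = 7155 m/s; transfer-perigee v_p = √[μ(2/r₁ − 1/a_t)] = 8400 m/s.
Δv₁ = v_p − v_c1 = 1245 m/s.
= 1.245 km/s.

Δv ≈ 1.25 km/s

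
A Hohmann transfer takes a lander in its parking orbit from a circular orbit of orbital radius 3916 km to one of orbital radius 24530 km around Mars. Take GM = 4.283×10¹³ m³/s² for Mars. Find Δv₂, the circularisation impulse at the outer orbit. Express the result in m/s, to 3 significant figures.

Δv ≈ 628 m/s

r₁ = 3916 km = 3.916×10⁶ m.
r₂ = 24530 km = 2.453×10⁷ m.
Transfer ellipse a_t = (r₁ + r₂)/2 = 1.422×10⁷ m.
At r₁: circular v_c1 = √(μ/r₁) = 3307 m/s; transfer-periapsis v_p = √[μ(2/r₁ − 1/a_t)] = 4343 m/s.
At r₂: circular v_c2 = √(μ/r₂) = 1321 m/s; transfer-apoapsis v_a = √[μ(2/r₂ − 1/a_t)] = 693.3 m/s.
Δv₂ = v_c2 − v_a = 628.0 m/s.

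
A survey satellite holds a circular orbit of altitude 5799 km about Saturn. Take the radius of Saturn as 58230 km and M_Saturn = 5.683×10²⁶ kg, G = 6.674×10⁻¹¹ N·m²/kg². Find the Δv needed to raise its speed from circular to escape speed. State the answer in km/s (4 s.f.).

μ = GM = 6.674×10⁻¹¹ × 5.683×10²⁶ = 3.793×10¹⁶ m³/s².
r = 58230 + 5799 = 64029 km = 6.4029×10⁷ m.
Circular speed v_c = √(μ/r) = 24340 m/s.
Escape speed v_esc = √(2μ/r) = √2 × v_c = 34420 m/s.
Δv = v_esc − v_c = 10080 m/s = 10.08 km/s.

Δv ≈ 10.08 km/s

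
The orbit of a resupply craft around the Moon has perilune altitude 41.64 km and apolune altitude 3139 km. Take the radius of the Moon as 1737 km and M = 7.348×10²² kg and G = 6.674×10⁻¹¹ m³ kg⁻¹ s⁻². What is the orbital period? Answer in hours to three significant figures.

μ = GM = 6.674×10⁻¹¹ × 7.348×10²² = 4.904×10¹² m³/s².
r_p = 1737 + 41.64 = 1778.6 km = 1.7786×10⁶ m.
r_a = 1737 + 3139 = 4876.0 km = 4.8760×10⁶ m.
Semi-major axis a = (r_p + r_a)/2 = (1778.6 + 4876.0)/2 = 3327.3 km = 3.327×10⁶ m.
By Kepler's third law T = 2π√(a³/μ) = 2π × 2.741×10³ = 1.722×10⁴ s.
= 4.783 hours.

T ≈ 4.78 hours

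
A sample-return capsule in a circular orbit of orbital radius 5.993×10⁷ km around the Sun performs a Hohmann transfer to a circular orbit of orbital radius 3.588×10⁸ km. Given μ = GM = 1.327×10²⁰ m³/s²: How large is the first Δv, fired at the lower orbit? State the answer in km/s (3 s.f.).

r₁ = 5.993×10⁷ km = 5.993×10¹⁰ m.
r₂ = 3.588×10⁸ km = 3.588×10¹¹ m.
Transfer ellipse a_t = (r₁ + r₂)/2 = 2.094×10¹¹ m.
At r₁: circular v_c1 = √(μ/r₁) = 47060 m/s; transfer-perihelion v_p = √[μ(2/r₁ − 1/a_t)] = 61600 m/s.
Δv₁ = v_p − v_c1 = 14550 m/s.
= 14.55 km/s.

Δv ≈ 14.5 km/s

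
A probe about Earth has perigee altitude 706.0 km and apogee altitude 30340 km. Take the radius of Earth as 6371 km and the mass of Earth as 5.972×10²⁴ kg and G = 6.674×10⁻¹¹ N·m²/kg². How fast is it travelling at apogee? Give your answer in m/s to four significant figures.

v ≈ 1873 m/s

μ = GM = 6.674×10⁻¹¹ × 5.972×10²⁴ = 3.986×10¹⁴ m³/s².
r_p = 6371 + 706.0 = 7077.0 km = 7.0770×10⁶ m.
r_a = 6371 + 30340 = 36711 km = 3.6711×10⁷ m.
Semi-major axis a = (r_p + r_a)/2 = 21894 km = 2.189×10⁷ m.
Vis-viva: v² = μ(2/r − 1/a) = 3.986×10¹⁴ × (5.448×10⁻⁸ − 4.567×10⁻⁸) = 3.509×10⁶ m²/s².
v = 1873 m/s.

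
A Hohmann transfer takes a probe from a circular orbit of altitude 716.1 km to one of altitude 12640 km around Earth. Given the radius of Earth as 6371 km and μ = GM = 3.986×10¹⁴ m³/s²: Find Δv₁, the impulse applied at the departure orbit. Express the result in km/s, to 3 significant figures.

r₁ = 6371 + 716.1 = 7087.1 km = 7.0871×10⁶ m.
r₂ = 6371 + 12640 = 19011 km = 1.9011×10⁷ m.
Transfer ellipse a_t = (r₁ + r₂)/2 = 1.305×10⁷ m.
At r₁: circular v_c1 = √(μ/r₁) = 7500 m/s; transfer-perigee v_p = √[μ(2/r₁ − 1/a_t)] = 9052 m/s.
Δv₁ = v_p − v_c1 = 1553 m/s.
= 1.553 km/s.

Δv ≈ 1.55 km/s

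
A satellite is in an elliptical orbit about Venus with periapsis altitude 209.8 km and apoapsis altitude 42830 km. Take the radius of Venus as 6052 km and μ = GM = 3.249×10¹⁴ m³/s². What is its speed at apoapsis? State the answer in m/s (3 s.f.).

r_p = 6052 + 209.8 = 6261.8 km = 6.2618×10⁶ m.
r_a = 6052 + 42830 = 48882 km = 4.8882×10⁷ m.
Semi-major axis a = (r_p + r_a)/2 = 27572 km = 2.757×10⁷ m.
Vis-viva: v² = μ(2/r − 1/a) = 3.249×10¹⁴ × (4.091×10⁻⁸ − 3.627×10⁻⁸) = 1.510×10⁶ m²/s².
v = 1229 m/s.

v ≈ 1230 m/s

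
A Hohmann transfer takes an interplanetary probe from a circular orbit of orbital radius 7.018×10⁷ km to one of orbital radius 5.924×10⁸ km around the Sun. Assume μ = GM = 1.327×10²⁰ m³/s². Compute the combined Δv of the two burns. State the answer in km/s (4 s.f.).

r₁ = 7.018×10⁷ km = 7.018×10¹⁰ m.
r₂ = 5.924×10⁸ km = 5.924×10¹¹ m.
Transfer ellipse a_t = (r₁ + r₂)/2 = 3.313×10¹¹ m.
At r₁: circular v_c1 = √(μ/r₁) = 43480 m/s; transfer-perihelion v_p = √[μ(2/r₁ − 1/a_t)] = 58150 m/s.
Δv₁ = v_p − v_c1 = 14660 m/s.
At r₂: circular v_c2 = √(μ/r₂) = 14970 m/s; transfer-aphelion v_a = √[μ(2/r₂ − 1/a_t)] = 6889 m/s.
Δv₂ = v_c2 − v_a = 8078 m/s.
Total Δv = Δv₁ + Δv₂ = 22740 m/s = 22.74 km/s.

Δv_total ≈ 22.74 km/s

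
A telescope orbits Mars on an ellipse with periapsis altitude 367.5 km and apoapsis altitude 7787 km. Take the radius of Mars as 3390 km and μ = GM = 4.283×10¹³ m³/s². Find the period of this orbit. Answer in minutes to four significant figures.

r_p = 3390 + 367.5 = 3757.5 km = 3.7575×10⁶ m.
r_a = 3390 + 7787 = 11177 km = 1.1177×10⁷ m.
Semi-major axis a = (r_p + r_a)/2 = (3757.5 + 11177)/2 = 7467.2 km = 7.467×10⁶ m.
By Kepler's third law T = 2π√(a³/μ) = 2π × 3.118×10³ = 1.959×10⁴ s.
= 326.5 minutes.

T ≈ 326.5 minutes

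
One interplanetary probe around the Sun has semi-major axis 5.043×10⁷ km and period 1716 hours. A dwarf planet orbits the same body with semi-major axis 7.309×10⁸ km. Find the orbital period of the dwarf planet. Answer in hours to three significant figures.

Kepler's third law: T² ∝ a³, so T₂ = T₁ (a₂/a₁)^(3/2).
a₂/a₁ = 14.49, (a₂/a₁)^(3/2) = 55.18.
T₂ = 1716 × 55.18 = 94680 hours.

T₂ ≈ 94700 hours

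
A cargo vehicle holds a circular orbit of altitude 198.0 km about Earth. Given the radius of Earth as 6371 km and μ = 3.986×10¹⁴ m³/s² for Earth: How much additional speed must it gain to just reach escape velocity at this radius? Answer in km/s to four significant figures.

Δv ≈ 3.227 km/s

r = 6371 + 198.0 = 6569.0 km = 6.5690×10⁶ m.
Circular speed v_c = √(μ/r) = 7790 m/s.
Escape speed v_esc = √(2μ/r) = √2 × v_c = 11020 m/s.
Δv = v_esc − v_c = 3227 m/s = 3.227 km/s.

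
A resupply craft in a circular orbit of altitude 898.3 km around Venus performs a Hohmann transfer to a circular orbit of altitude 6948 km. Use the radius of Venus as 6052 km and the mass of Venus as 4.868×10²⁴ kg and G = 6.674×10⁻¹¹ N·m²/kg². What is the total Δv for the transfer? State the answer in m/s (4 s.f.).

μ = GM = 6.674×10⁻¹¹ × 4.868×10²⁴ = 3.249×10¹⁴ m³/s².
r₁ = 6052 + 898.3 = 6950.3 km = 6.9503×10⁶ m.
r₂ = 6052 + 6948 = 13000 km = 1.3000×10⁷ m.
Transfer ellipse a_t = (r₁ + r₂)/2 = 9.975×10⁶ m.
At r₁: circular v_c1 = √(μ/r₁) = 6837 m/s; transfer-periapsis v_p = √[μ(2/r₁ − 1/a_t)] = 7805 m/s.
Δv₁ = v_p − v_c1 = 968.1 m/s.
At r₂: circular v_c2 = √(μ/r₂) = 4999 m/s; transfer-apoapsis v_a = √[μ(2/r₂ − 1/a_t)] = 4173 m/s.
Δv₂ = v_c2 − v_a = 826.2 m/s.
Total Δv = Δv₁ + Δv₂ = 1794 m/s.

Δv_total ≈ 1794 m/s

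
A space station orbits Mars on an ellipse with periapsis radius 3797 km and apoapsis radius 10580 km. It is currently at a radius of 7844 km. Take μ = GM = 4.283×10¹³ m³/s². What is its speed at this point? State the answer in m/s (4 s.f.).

Semi-major axis a = (r_p + r_a)/2 = 7188.5 km = 7.188×10⁶ m.
Vis-viva: v² = μ(2/r − 1/a) = 4.283×10¹³ × (2.550×10⁻⁷ − 1.391×10⁻⁷) = 4.962×10⁶ m²/s².
v = 2228 m/s.

v ≈ 2228 m/s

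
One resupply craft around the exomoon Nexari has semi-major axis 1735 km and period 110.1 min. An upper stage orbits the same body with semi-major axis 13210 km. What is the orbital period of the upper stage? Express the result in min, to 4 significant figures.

Kepler's third law: T² ∝ a³, so T₂ = T₁ (a₂/a₁)^(3/2).
a₂/a₁ = 7.614, (a₂/a₁)^(3/2) = 21.01.
T₂ = 110.1 × 21.01 = 2313 min.

T₂ ≈ 2313 min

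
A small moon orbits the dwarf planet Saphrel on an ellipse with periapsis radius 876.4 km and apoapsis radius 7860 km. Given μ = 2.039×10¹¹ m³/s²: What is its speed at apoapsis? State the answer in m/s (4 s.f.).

Semi-major axis a = (r_p + r_a)/2 = 4368.2 km = 4.368×10⁶ m.
Vis-viva: v² = μ(2/r − 1/a) = 2.039×10¹¹ × (2.545×10⁻⁷ − 2.289×10⁻⁷) = 5.205×10³ m²/s².
v = 72.14 m/s.

v ≈ 72.14 m/s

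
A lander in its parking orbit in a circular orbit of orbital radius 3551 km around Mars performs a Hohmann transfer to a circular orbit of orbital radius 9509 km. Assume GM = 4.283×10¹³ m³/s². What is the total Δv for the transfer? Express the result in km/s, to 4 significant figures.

r₁ = 3551 km = 3.551×10⁶ m.
r₂ = 9509 km = 9.509×10⁶ m.
Transfer ellipse a_t = (r₁ + r₂)/2 = 6.530×10⁶ m.
At r₁: circular v_c1 = √(μ/r₁) = 3473 m/s; transfer-periapsis v_p = √[μ(2/r₁ − 1/a_t)] = 4191 m/s.
Δv₁ = v_p − v_c1 = 718.0 m/s.
At r₂: circular v_c2 = √(μ/r₂) = 2122 m/s; transfer-apoapsis v_a = √[μ(2/r₂ − 1/a_t)] = 1565 m/s.
Δv₂ = v_c2 − v_a = 557.3 m/s.
Total Δv = Δv₁ + Δv₂ = 1275 m/s = 1.275 km/s.

Δv_total ≈ 1.275 km/s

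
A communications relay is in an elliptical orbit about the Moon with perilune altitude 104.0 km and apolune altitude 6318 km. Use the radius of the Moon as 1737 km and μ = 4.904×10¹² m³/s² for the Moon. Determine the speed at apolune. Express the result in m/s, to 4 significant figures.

v ≈ 475.9 m/s

r_p = 1737 + 104.0 = 1841.0 km = 1.8410×10⁶ m.
r_a = 1737 + 6318 = 8055.0 km = 8.0550×10⁶ m.
Semi-major axis a = (r_p + r_a)/2 = 4948.0 km = 4.948×10⁶ m.
Vis-viva: v² = μ(2/r − 1/a) = 4.904×10¹² × (2.483×10⁻⁷ − 2.021×10⁻⁷) = 2.265×10⁵ m²/s².
v = 475.9 m/s.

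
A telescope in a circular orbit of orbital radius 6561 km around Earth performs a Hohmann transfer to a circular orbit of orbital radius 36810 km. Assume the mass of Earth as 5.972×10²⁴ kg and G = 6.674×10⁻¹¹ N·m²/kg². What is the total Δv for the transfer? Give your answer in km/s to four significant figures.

μ = GM = 6.674×10⁻¹¹ × 5.972×10²⁴ = 3.986×10¹⁴ m³/s².
r₁ = 6561 km = 6.561×10⁶ m.
r₂ = 36810 km = 3.681×10⁷ m.
Transfer ellipse a_t = (r₁ + r₂)/2 = 2.169×10⁷ m.
At r₁: circular v_c1 = √(μ/r₁) = 7794 m/s; transfer-perigee v_p = √[μ(2/r₁ − 1/a_t)] = 10150 m/s.
Δv₁ = v_p − v_c1 = 2361 m/s.
At r₂: circular v_c2 = √(μ/r₂) = 3291 m/s; transfer-apogee v_a = √[μ(2/r₂ − 1/a_t)] = 1810 m/s.
Δv₂ = v_c2 − v_a = 1481 m/s.
Total Δv = Δv₁ + Δv₂ = 3841 m/s = 3.841 km/s.

Δv_total ≈ 3.841 km/s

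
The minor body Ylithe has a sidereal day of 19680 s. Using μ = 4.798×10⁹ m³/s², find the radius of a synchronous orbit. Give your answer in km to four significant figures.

A synchronous orbit has period T, so by Kepler's third law a = (μT²/4π²)^(1/3).
μT²/4π² = 4.798×10⁹ × (1.968×10⁴)² / 39.48 = 4.707×10¹⁶ m³.
a = 3.611×10⁵ m = 361.06 km.

r_sync ≈ 361.1 km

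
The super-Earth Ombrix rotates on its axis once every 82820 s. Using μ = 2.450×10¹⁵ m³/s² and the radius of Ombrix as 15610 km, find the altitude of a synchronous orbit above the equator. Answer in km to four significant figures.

A synchronous orbit has period T, so by Kepler's third law a = (μT²/4π²)^(1/3).
μT²/4π² = 2.450×10¹⁵ × (8.282×10⁴)² / 39.48 = 4.257×10²³ m³.
a = 7.522×10⁷ m = 75224 km.
Altitude h = a − R = 75224 − 15610 = 59614 km.

h_sync ≈ 59610 km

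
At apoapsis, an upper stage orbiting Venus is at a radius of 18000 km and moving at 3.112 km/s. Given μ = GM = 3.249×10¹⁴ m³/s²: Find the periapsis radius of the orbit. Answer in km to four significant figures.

r_a = 1.800×10⁷ m.
Specific energy ε = v²/2 − μ/r = -1.321×10⁷ J/kg, so a = −μ/(2ε) = 1.230×10⁷ m.
The apsides satisfy r_p + r_a = 2a, so the periapsis radius is 2a − r_a = 6.599×10⁶ m = 6599.2 km.

periapsis radius ≈ 6599 km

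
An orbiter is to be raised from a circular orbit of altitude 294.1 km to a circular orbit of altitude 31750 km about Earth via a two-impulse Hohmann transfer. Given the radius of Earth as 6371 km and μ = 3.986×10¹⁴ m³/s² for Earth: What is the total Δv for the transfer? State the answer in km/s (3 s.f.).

Δv_total ≈ 3.83 km/s

r₁ = 6371 + 294.1 = 6665.1 km = 6.6651×10⁶ m.
r₂ = 6371 + 31750 = 38121 km = 3.8121×10⁷ m.
Transfer ellipse a_t = (r₁ + r₂)/2 = 2.239×10⁷ m.
At r₁: circular v_c1 = √(μ/r₁) = 7733 m/s; transfer-perigee v_p = √[μ(2/r₁ − 1/a_t)] = 10090 m/s.
Δv₁ = v_p − v_c1 = 2357 m/s.
At r₂: circular v_c2 = √(μ/r₂) = 3234 m/s; transfer-apogee v_a = √[μ(2/r₂ − 1/a_t)] = 1764 m/s.
Δv₂ = v_c2 − v_a = 1469 m/s.
Total Δv = Δv₁ + Δv₂ = 3826 m/s = 3.826 km/s.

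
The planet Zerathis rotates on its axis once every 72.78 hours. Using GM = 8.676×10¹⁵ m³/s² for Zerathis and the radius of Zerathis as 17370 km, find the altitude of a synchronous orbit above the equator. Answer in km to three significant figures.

T = 72.78 hours = 2.620×10⁵ s.
A synchronous orbit has period T, so by Kepler's third law a = (μT²/4π²)^(1/3).
μT²/4π² = 8.676×10¹⁵ × (2.620×10⁵)² / 39.48 = 1.509×10²⁵ m³.
a = 2.471×10⁸ m = 2.4709×10⁵ km.
Altitude h = a − R = 2.4709×10⁵ − 17370 = 2.2972×10⁵ km.

h_sync ≈ 2.30×10⁵ km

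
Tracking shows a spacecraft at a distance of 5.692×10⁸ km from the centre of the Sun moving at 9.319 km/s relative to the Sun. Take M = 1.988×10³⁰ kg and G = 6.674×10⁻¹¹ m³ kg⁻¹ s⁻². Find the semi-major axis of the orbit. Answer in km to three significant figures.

μ = GM = 6.674×10⁻¹¹ × 1.988×10³⁰ = 1.327×10²⁰ m³/s².
r = 5.692×10¹¹ m.
Vis-viva rearranged: 1/a = 2/r − v²/μ = 3.514×10⁻¹² − 6.545×10⁻¹³ = 2.859×10⁻¹² m⁻¹.
a = 3.498×10¹¹ m = 3.4975×10⁸ km.

a ≈ 3.50×10⁸ km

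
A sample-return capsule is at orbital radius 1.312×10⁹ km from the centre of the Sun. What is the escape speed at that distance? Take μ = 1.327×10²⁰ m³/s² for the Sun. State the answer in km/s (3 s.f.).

r = 1.312×10⁹ km = 1.312×10¹² m.
Escape speed v_esc = √(2μ/r) = √(2 × 1.327×10²⁰ / 1.312×10¹²) = √(2.023×10⁸) = 14220 m/s.
= 14.22 km/s.

v_esc ≈ 14.2 km/s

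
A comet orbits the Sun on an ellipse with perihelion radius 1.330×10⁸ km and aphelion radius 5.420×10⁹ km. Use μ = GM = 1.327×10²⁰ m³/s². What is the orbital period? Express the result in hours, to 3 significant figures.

Semi-major axis a = (r_p + r_a)/2 = (1.3300×10⁸ + 5.4200×10⁹)/2 = 2.7765×10⁹ km = 2.776×10¹² m.
By Kepler's third law T = 2π√(a³/μ) = 2π × 4.016×10⁸ = 2.523×10⁹ s.
= 7.010×10⁵ hours.

T ≈ 701000 hours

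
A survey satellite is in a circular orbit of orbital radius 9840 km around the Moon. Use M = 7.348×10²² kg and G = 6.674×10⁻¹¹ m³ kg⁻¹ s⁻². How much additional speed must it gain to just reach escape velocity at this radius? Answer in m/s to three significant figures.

μ = GM = 6.674×10⁻¹¹ × 7.348×10²² = 4.904×10¹² m³/s².
r = 9840 km = 9.840×10⁶ m.
Circular speed v_c = √(μ/r) = 706.0 m/s.
Escape speed v_esc = √(2μ/r) = √2 × v_c = 998.4 m/s.
Δv = v_esc − v_c = 292.4 m/s.

Δv ≈ 292 m/s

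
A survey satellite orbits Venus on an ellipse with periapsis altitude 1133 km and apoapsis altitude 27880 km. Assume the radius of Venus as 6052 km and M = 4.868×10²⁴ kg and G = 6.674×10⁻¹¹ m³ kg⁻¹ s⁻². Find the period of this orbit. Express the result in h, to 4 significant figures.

T ≈ 9.026 h

μ = GM = 6.674×10⁻¹¹ × 4.868×10²⁴ = 3.249×10¹⁴ m³/s².
r_p = 6052 + 1133 = 7185.0 km = 7.1850×10⁶ m.
r_a = 6052 + 27880 = 33932 km = 3.3932×10⁷ m.
Semi-major axis a = (r_p + r_a)/2 = (7185.0 + 33932)/2 = 20558 km = 2.056×10⁷ m.
By Kepler's third law T = 2π√(a³/μ) = 2π × 5.172×10³ = 3.249×10⁴ s.
= 9.026 h.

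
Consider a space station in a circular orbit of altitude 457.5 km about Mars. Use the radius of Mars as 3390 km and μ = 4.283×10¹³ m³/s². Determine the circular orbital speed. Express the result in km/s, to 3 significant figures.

v ≈ 3.34 km/s

r = 3390 + 457.5 = 3847.5 km = 3.8475×10⁶ m.
For a circular orbit v = √(μ/r) = √(4.283×10¹³ / 3.848×10⁶) = √(1.113×10⁷) = 3336 m/s.
That is 3.336 km/s.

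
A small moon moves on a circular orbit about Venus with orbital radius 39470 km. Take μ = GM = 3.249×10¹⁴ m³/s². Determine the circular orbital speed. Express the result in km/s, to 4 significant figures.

r = 39470 km = 3.947×10⁷ m.
For a circular orbit v = √(μ/r) = √(3.249×10¹⁴ / 3.947×10⁷) = √(8.232×10⁶) = 2869 m/s.
That is 2.869 km/s.

v ≈ 2.869 km/s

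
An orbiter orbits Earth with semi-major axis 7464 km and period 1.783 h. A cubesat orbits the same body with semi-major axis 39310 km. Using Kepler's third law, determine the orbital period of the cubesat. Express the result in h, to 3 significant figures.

Kepler's third law: T² ∝ a³, so T₂ = T₁ (a₂/a₁)^(3/2).
a₂/a₁ = 5.267, (a₂/a₁)^(3/2) = 12.09.
T₂ = 1.783 × 12.09 = 21.55 h.

T₂ ≈ 21.6 h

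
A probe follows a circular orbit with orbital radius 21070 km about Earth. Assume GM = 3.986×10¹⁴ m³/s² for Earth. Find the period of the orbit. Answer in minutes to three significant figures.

T ≈ 507 minutes

r = 21070 km = 2.107×10⁷ m.
Kepler's third law: T = 2π√(r³/μ) = 2π√((2.107×10⁷)³ / 3.986×10¹⁴).
r³/μ = 2.347×10⁷ s², so T = 2π × 4.844×10³ = 3.044×10⁴ s.
Converting: 3.044×10⁴ s ÷ 60.00 = 507.3 minutes.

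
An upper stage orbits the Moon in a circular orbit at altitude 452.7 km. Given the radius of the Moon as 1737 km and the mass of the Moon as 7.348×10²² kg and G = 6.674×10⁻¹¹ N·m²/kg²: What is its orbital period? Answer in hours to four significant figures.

μ = GM = 6.674×10⁻¹¹ × 7.348×10²² = 4.904×10¹² m³/s².
r = 1737 + 452.7 = 2189.7 km = 2.1897×10⁶ m.
Kepler's third law: T = 2π√(r³/μ) = 2π√((2.190×10⁶)³ / 4.904×10¹²).
r³/μ = 2.141×10⁶ s², so T = 2π × 1.463×10³ = 9.193×10³ s.
Converting: 9.193×10³ s ÷ 3600 = 2.554 hours.

T ≈ 2.554 hours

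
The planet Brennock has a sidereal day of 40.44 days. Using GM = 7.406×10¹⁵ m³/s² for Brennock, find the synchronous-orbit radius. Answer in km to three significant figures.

r_sync ≈ 1.32×10⁶ km

T = 40.44 days = 3.494×10⁶ s.
A synchronous orbit has period T, so by Kepler's third law a = (μT²/4π²)^(1/3).
μT²/4π² = 7.406×10¹⁵ × (3.494×10⁶)² / 39.48 = 2.290×10²⁷ m³.
a = 1.318×10⁹ m = 1.3181×10⁶ km.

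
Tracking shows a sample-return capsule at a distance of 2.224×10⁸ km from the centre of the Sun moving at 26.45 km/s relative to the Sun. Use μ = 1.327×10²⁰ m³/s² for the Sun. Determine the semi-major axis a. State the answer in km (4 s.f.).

a ≈ 2.688×10⁸ km

r = 2.224×10¹¹ m.
Vis-viva rearranged: 1/a = 2/r − v²/μ = 8.993×10⁻¹² − 5.272×10⁻¹² = 3.721×10⁻¹² m⁻¹.
a = 2.688×10¹¹ m = 2.6876×10⁸ km.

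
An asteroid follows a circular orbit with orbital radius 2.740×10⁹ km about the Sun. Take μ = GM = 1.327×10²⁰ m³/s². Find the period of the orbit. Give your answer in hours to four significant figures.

r = 2.740×10⁹ km = 2.740×10¹² m.
Kepler's third law: T = 2π√(r³/μ) = 2π√((2.740×10¹²)³ / 1.327×10²⁰).
r³/μ = 1.550×10¹⁷ s², so T = 2π × 3.937×10⁸ = 2.474×10⁹ s.
Converting: 2.474×10⁹ s ÷ 3600 = 6.872×10⁵ hours.

T ≈ 687200 hours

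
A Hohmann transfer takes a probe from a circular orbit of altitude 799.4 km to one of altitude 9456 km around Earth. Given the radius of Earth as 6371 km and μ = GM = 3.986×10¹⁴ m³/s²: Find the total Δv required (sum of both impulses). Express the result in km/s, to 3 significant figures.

Δv_total ≈ 2.35 km/s

r₁ = 6371 + 799.4 = 7170.4 km = 7.1704×10⁶ m.
r₂ = 6371 + 9456 = 15827 km = 1.5827×10⁷ m.
Transfer ellipse a_t = (r₁ + r₂)/2 = 1.150×10⁷ m.
At r₁: circular v_c1 = √(μ/r₁) = 7456 m/s; transfer-perigee v_p = √[μ(2/r₁ − 1/a_t)] = 8747 m/s.
Δv₁ = v_p − v_c1 = 1291 m/s.
At r₂: circular v_c2 = √(μ/r₂) = 5018 m/s; transfer-apogee v_a = √[μ(2/r₂ − 1/a_t)] = 3963 m/s.
Δv₂ = v_c2 − v_a = 1056 m/s.
Total Δv = Δv₁ + Δv₂ = 2347 m/s = 2.347 km/s.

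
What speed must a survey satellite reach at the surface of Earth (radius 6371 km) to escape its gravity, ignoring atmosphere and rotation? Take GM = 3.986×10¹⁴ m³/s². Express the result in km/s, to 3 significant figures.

r = R = 6.371×10⁶ m.
Escape speed v_esc = √(2μ/r) = √(2 × 3.986×10¹⁴ / 6.371×10⁶) = √(1.251×10⁸) = 11190 m/s.
= 11.19 km/s.

v_esc ≈ 11.2 km/s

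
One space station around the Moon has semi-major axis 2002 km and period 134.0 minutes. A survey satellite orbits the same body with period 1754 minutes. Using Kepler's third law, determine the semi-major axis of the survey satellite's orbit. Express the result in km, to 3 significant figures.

Kepler's third law: a³ ∝ T², so a₂ = a₁ (T₂/T₁)^(2/3).
T₂/T₁ = 13.09, (T₂/T₁)^(2/3) = 5.554.
a₂ = 2002 × 5.554 = 11120 km.

a₂ ≈ 11100 km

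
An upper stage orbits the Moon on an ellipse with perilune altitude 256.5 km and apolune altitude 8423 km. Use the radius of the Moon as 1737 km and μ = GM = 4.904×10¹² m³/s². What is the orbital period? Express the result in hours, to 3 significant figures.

r_p = 1737 + 256.5 = 1993.5 km = 1.9935×10⁶ m.
r_a = 1737 + 8423 = 10160 km = 1.0160×10⁷ m.
Semi-major axis a = (r_p + r_a)/2 = (1993.5 + 10160)/2 = 6076.8 km = 6.077×10⁶ m.
By Kepler's third law T = 2π√(a³/μ) = 2π × 6.764×10³ = 4.250×10⁴ s.
= 11.81 hours.

T ≈ 11.8 hours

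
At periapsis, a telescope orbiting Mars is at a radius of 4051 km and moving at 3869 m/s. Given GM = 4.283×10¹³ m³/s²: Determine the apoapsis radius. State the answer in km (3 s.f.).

r_p = 4.051×10⁶ m.
Specific energy ε = v²/2 − μ/r = -3.088×10⁶ J/kg, so a = −μ/(2ε) = 6.935×10⁶ m.
The apsides satisfy r_p + r_a = 2a, so the apoapsis radius is 2a − r_p = 9.818×10⁶ m = 9818.3 km.

apoapsis radius ≈ 9820 km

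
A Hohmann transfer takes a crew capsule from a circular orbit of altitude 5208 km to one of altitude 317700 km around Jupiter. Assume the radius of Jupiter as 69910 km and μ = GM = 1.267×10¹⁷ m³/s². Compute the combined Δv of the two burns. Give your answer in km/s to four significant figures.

Δv_total ≈ 19.87 km/s

r₁ = 69910 + 5208 = 75118 km = 7.5118×10⁷ m.
r₂ = 69910 + 317700 = 387610 km = 3.8761×10⁸ m.
Transfer ellipse a_t = (r₁ + r₂)/2 = 2.314×10⁸ m.
At r₁: circular v_c1 = √(μ/r₁) = 41070 m/s; transfer-perijove v_p = √[μ(2/r₁ − 1/a_t)] = 53160 m/s.
Δv₁ = v_p − v_c1 = 12090 m/s.
At r₂: circular v_c2 = √(μ/r₂) = 18080 m/s; transfer-apojove v_a = √[μ(2/r₂ − 1/a_t)] = 10300 m/s.
Δv₂ = v_c2 − v_a = 7778 m/s.
Total Δv = Δv₁ + Δv₂ = 19870 m/s = 19.87 km/s.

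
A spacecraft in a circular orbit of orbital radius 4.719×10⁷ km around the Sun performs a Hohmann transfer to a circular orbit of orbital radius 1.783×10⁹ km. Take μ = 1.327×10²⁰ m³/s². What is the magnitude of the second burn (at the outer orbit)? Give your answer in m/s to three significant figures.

Δv ≈ 6670 m/s

r₁ = 4.719×10⁷ km = 4.719×10¹⁰ m.
r₂ = 1.783×10⁹ km = 1.783×10¹² m.
Transfer ellipse a_t = (r₁ + r₂)/2 = 9.151×10¹¹ m.
At r₁: circular v_c1 = √(μ/r₁) = 53030 m/s; transfer-perihelion v_p = √[μ(2/r₁ − 1/a_t)] = 74020 m/s.
At r₂: circular v_c2 = √(μ/r₂) = 8627 m/s; transfer-aphelion v_a = √[μ(2/r₂ − 1/a_t)] = 1959 m/s.
Δv₂ = v_c2 − v_a = 6668 m/s.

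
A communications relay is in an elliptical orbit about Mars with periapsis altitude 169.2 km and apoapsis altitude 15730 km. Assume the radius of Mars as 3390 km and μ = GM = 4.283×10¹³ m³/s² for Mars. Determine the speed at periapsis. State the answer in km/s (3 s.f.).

v ≈ 4.50 km/s

r_p = 3390 + 169.2 = 3559.2 km = 3.5592×10⁶ m.
r_a = 3390 + 15730 = 19120 km = 1.9120×10⁷ m.
Semi-major axis a = (r_p + r_a)/2 = 11340 km = 1.134×10⁷ m.
Vis-viva: v² = μ(2/r − 1/a) = 4.283×10¹³ × (5.619×10⁻⁷ − 8.819×10⁻⁸) = 2.029×10⁷ m²/s².
v = 4504 m/s = 4.504 km/s.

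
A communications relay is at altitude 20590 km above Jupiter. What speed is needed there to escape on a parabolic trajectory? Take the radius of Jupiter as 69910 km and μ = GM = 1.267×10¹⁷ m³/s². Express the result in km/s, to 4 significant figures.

r = 69910 + 20590 = 90500 km = 9.0500×10⁷ m.
Escape speed v_esc = √(2μ/r) = √(2 × 1.267×10¹⁷ / 9.050×10⁷) = √(2.800×10⁹) = 52920 m/s.
= 52.92 km/s.

v_esc ≈ 52.92 km/s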